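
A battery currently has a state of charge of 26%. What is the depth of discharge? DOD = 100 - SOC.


DOD = 100 - SOC = 100 - 26 = 74%

74%


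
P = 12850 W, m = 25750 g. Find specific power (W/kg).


Convert: m = 25750 g = 25.75 kg
Specific power = 12850 W / 25.75 kg = 499.0 W/kg

499.0 W/kg


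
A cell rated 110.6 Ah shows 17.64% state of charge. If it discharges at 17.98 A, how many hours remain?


Step 1: remaining = SOC/100 * C_total = 17.64/100 * 110.6 = 19.51 Ah
Step 2: t = remaining / I = 19.51 / 17.98 = 1.085 hr

1.085 hr


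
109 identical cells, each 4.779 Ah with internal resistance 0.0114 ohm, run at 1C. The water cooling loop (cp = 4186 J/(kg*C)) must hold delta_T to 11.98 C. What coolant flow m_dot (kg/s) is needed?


Step 1: I = 1 * 4.779 = 4.779 A
Step 2: Q_cell = I^2 * R = 4.779^2 * 0.0114 = 0.26036 W
Step 3: Q_total = 109 * 0.26036 = 28.379 W
Step 4: m_dot = Q_total / (cp * dT) = 28.379 / (4186 * 11.98) = 5.659e-04 kg/s

5.659e-04 kg/s


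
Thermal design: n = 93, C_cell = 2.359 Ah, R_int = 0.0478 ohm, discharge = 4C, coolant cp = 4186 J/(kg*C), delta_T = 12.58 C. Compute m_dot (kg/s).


Step 1: I = 4 * 2.359 = 9.436 A
Step 2: Q_cell = I^2 * R = 9.436^2 * 0.0478 = 4.256 W
Step 3: Q_total = 93 * 4.256 = 395.81 W
Step 4: m_dot = Q_total / (cp * dT) = 395.81 / (4186 * 12.58) = 0.007516 kg/s

0.007516 kg/s


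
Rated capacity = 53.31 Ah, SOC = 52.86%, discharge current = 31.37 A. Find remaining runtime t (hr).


Step 1: remaining = SOC/100 * C_total = 52.86/100 * 53.31 = 28.18 Ah
Step 2: t = remaining / I = 28.18 / 31.37 = 0.8983 hr

0.8983 hr


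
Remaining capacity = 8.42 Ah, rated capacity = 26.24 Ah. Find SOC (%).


SOC = (remaining / total) * 100 = (8.42 / 26.24) * 100 = 32.09%

32.09%


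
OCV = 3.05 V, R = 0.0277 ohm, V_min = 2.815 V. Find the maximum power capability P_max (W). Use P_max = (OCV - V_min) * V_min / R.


P_max = (OCV - V_min) * V_min / R = (3.05 - 2.815) * 2.815 / 0.0277 = 0.235 * 2.815 / 0.0277 = 23.88 W

23.88 W


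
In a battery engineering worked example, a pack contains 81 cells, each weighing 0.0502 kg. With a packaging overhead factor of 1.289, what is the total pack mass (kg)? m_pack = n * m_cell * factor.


m_pack = n * m_cell * overhead = 81 * 0.0502 * 1.289 = 5.241 kg

5.241 kg


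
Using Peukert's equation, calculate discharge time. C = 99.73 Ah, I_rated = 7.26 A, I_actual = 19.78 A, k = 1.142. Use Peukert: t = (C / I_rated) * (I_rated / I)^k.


t_rated = C / I_rated = 99.73 / 7.26 = 13.737 hr
(I_rated/I)^k = (0.36704)^1.142 = 0.31835
t = t_rated * (I_rated/I)^k = 13.737 * 0.31835 = 4.373 hr

4.373 hr


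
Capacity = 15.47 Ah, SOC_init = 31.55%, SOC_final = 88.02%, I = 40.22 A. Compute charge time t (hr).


delta_Ah = 15.47 * (88.02 - 31.55) / 100 = 8.7359 Ah
t = delta_Ah / I = 8.7359 / 40.22 = 0.2172 hr

0.2172 hr


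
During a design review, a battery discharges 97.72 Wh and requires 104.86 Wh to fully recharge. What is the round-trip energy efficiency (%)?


eta_e = E_dis / E_chg * 100 = 97.72 / 104.86 * 100 = 93.19%

93.19%


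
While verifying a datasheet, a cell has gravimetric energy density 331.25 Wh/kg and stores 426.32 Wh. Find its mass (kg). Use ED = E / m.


m = E / ED = 426.32 / 331.25 = 1.287 kg

1.287 kg


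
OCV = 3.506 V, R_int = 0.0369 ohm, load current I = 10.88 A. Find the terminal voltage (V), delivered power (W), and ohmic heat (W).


Step 1: V_terminal = OCV - I*R = 3.506 - 10.88 * 0.0369 = 3.1045 V
Step 2: P_out = V_terminal * I = 3.1045 * 10.88 = 33.78 W
Step 3: Q = I^2 * R = 10.88^2 * 0.0369 = 4.368 W

V=3.1045 V, P=33.78 W, Q=4.368 W


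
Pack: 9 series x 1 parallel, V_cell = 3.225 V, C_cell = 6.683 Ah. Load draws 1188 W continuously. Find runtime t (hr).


Step 1: E_pack = Ns * V_cell * Np * C_cell = 9 * 3.225 * 1 * 6.683 = 193.97 Wh
Step 2: t = E_pack / P = 193.97 / 1188 = 0.1633 hr

0.1633 hr


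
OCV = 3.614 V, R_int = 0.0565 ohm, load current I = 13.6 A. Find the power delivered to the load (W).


Step 1: V_terminal = OCV - I*R = 3.614 - 13.6 * 0.0565 = 2.8456 V
Step 2: P_out = V_terminal * I = 2.8456 * 13.6 = 38.70 W

38.70 W


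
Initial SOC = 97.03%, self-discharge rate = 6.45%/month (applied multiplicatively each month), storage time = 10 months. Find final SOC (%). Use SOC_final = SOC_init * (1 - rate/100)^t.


decay = (1 - 6.45/100)^10 = 0.51338
SOC_final = 97.03 * 0.51338 = 49.81%

49.81%


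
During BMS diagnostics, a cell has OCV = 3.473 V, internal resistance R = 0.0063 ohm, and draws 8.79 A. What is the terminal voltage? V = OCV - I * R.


IR drop = 8.79 * 0.0063 = 0.055377 V
V = 3.473 - 0.055377 = 3.418 V

3.418 V


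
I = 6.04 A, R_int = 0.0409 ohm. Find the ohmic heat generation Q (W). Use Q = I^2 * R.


I^2 = 36.482
Q = 36.482 * 0.0409 = 1.492 W

1.492 W


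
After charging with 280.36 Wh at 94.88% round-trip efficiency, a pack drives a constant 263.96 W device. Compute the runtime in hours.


Step 1: E_discharge = eta/100 * E_charge = 94.88/100 * 280.36 = 266.01 Wh
Step 2: t = E_discharge / P = 266.01 / 263.96 = 1.008 hr

1.008 hr


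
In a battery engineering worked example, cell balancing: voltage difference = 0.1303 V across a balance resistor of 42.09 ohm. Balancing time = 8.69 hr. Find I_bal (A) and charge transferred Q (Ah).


First, Ohm's law: I_bal = 0.1303 V / 42.09 ohm = 0.0030957 A
Then Q = I * t = 0.0030957 A * 8.69 hr = 0.02690 Ah

I=0.0030957 A, Q=0.02690 Ah


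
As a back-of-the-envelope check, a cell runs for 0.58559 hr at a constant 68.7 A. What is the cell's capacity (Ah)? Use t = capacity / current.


C = I * t = 68.7 * 0.58559 = 40.23 Ah

40.23 Ah


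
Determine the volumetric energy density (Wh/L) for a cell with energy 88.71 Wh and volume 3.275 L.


Volumetric ED = 88.71 Wh / 3.275 L = 27.09 Wh/L

27.09 Wh/L


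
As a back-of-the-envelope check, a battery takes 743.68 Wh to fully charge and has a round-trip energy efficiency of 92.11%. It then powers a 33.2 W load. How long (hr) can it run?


Step 1: E_discharge = eta/100 * E_charge = 92.11/100 * 743.68 = 685 Wh
Step 2: t = E_discharge / P = 685 / 33.2 = 20.63 hr

20.63 hr


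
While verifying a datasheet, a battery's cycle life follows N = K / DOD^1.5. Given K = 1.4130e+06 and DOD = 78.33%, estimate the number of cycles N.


DOD^1.5 = 693.25
N = K / DOD^1.5 = 1.4130e+06 / 693.25 = 2038

2038 cycles


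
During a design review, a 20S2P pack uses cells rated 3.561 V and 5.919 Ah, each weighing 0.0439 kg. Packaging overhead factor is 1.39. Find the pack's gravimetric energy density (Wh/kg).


Step 1: V_pack = 20 * 3.561 = 71.22 V
Step 2: C_pack = 2 * 5.919 = 11.838 Ah
Step 3: E_pack = V_pack * C_pack = 71.22 * 11.838 = 843.1 Wh
Step 4: m_pack = 20 * 2 * 0.0439 * 1.39 = 2.4408 kg
Step 5: ED = E_pack / m_pack = 843.1 / 2.4408 = 345.4 Wh/kg

345.4 Wh/kg


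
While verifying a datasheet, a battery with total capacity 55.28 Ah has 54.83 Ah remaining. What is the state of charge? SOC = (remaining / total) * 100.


SOC = (remaining / total) * 100 = (54.83 / 55.28) * 100 = 99.19%

99.19%


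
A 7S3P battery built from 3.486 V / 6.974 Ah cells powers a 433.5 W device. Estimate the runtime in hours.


Step 1: E_pack = Ns * V_cell * Np * C_cell = 7 * 3.486 * 3 * 6.974 = 510.54 Wh
Step 2: t = E_pack / P = 510.54 / 433.5 = 1.178 hr

1.178 hr


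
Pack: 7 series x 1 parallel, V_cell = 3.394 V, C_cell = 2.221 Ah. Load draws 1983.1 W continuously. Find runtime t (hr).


Step 1: E_pack = Ns * V_cell * Np * C_cell = 7 * 3.394 * 1 * 2.221 = 52.767 Wh
Step 2: t = E_pack / P = 52.767 / 1983.1 = 0.02661 hr

0.02661 hr


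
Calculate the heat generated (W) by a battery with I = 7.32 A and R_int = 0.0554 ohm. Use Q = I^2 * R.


I^2 = 53.582
Q = 53.582 * 0.0554 = 2.968 W

2.968 W


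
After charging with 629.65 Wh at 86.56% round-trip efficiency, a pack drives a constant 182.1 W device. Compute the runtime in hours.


Step 1: E_discharge = eta/100 * E_charge = 86.56/100 * 629.65 = 545.03 Wh
Step 2: t = E_discharge / P = 545.03 / 182.1 = 2.993 hr

2.993 hr


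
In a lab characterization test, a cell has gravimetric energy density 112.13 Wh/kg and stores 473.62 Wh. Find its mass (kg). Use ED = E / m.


m = E / ED = 473.62 / 112.13 = 4.224 kg

4.224 kg


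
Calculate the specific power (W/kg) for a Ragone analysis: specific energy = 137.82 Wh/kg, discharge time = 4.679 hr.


P_specific = E / t = 137.82 / 4.679 = 29.46 W/kg

29.46 W/kg


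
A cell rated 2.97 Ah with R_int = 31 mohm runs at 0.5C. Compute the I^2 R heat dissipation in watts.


Convert: R = 31 mohm = 0.031 ohm
Step 1: I = C_rate * capacity = 0.5 * 2.97 = 1.485 A
Step 2: Q = I^2 * R = 1.485^2 * 0.031 = 2.2052 * 0.031 = 0.06836 W

0.06836 W


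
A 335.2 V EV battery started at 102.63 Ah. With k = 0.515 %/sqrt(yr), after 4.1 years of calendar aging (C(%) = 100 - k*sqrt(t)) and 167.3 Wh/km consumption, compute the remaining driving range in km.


Step 1: capacity retention = 100 - 0.515 * sqrt(4.1) = 100 - 0.515 * 2.0248 = 98.957%
Step 2: C_now = 102.63 * 98.957/100 = 101.56 Ah
Step 3: E_pack = V * C_now = 335.2 * 101.56 = 34043 Wh
Step 4: range = E_pack / consumption = 34043 / 167.3 = 203.5 km

203.5 km


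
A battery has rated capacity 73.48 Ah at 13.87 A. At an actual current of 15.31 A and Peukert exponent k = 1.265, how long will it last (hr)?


Step 1: t_rated = C / I_rated = 73.48 / 13.87 = 5.2978 hr
Step 2: ratio = 13.87 / 15.31 = 0.90594
Step 3: ratio^k = 0.90594^1.265 = 0.88253
Step 4: t = t_rated * ratio^k = 5.2978 * 0.88253 = 4.675 hr

4.675 hr


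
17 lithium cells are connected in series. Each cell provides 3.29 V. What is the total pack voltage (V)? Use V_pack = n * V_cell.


V_pack = n * V_cell = 17 * 3.29 = 55.93 V

55.93 V


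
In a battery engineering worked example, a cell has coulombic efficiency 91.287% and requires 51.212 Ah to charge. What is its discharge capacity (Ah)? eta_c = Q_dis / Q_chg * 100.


Q_dis = eta/100 * Q_chg = 91.287/100 * 51.212 = 46.75 Ah

46.75 Ah


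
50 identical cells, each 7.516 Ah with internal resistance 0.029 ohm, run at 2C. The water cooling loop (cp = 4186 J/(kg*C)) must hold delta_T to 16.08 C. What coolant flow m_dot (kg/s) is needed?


Step 1: I = 2 * 7.516 = 15.032 A
Step 2: Q_cell = I^2 * R = 15.032^2 * 0.029 = 6.5529 W
Step 3: Q_total = 50 * 6.5529 = 327.65 W
Step 4: m_dot = Q_total / (cp * dT) = 327.65 / (4186 * 16.08) = 0.004868 kg/s

0.004868 kg/s


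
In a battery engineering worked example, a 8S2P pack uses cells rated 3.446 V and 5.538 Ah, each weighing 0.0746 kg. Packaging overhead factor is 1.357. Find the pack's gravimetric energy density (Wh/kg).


Step 1: V_pack = 8 * 3.446 = 27.568 V
Step 2: C_pack = 2 * 5.538 = 11.076 Ah
Step 3: E_pack = V_pack * C_pack = 27.568 * 11.076 = 305.34 Wh
Step 4: m_pack = 8 * 2 * 0.0746 * 1.357 = 1.6197 kg
Step 5: ED = E_pack / m_pack = 305.34 / 1.6197 = 188.5 Wh/kg

188.5 Wh/kg


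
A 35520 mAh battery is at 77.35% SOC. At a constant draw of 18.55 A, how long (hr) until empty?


Convert: C_total = 35520 mAh = 35.52 Ah
Step 1: remaining = SOC/100 * C_total = 77.35/100 * 35.52 = 27.475 Ah
Step 2: t = remaining / I = 27.475 / 18.55 = 1.481 hr

1.481 hr


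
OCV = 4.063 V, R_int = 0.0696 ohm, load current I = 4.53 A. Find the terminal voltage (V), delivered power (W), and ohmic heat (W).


Step 1: V_terminal = OCV - I*R = 4.063 - 4.53 * 0.0696 = 3.7477 V
Step 2: P_out = V_terminal * I = 3.7477 * 4.53 = 16.98 W
Step 3: Q = I^2 * R = 4.53^2 * 0.0696 = 1.428 W

V=3.7477 V, P=16.98 W, Q=1.428 W


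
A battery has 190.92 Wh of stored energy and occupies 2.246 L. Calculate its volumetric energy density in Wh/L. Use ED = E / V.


ED = E / V = 190.92 / 2.246 = 85.00 Wh/L

85.00 Wh/L


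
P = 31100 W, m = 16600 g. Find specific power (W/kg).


Convert: m = 16600 g = 16.6 kg
Specific power = 31100 W / 16.6 kg = 1873 W/kg

1873 W/kg


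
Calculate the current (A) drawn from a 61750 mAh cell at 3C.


Convert: capacity = 61750 mAh = 61.75 Ah
I = C_rate * capacity = 3 * 61.75 = 185.25 A

185.25 A


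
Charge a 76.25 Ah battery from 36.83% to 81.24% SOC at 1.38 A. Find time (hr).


Step 1: dSOC = 81.24% - 36.83% = 44.41%
Step 2: delta_Ah = 76.25 * 44.41 / 100 = 33.863 Ah
Step 3: t = 33.863 / 1.38 = 24.54 hr

24.54 hr


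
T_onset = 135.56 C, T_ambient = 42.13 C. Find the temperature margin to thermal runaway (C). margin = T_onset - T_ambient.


margin = T_onset - T_ambient = 135.56 - 42.13 = 93.43 C

93.43 C


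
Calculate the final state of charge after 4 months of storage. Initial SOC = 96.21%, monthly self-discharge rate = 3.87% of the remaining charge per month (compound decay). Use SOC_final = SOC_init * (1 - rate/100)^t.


decay = (1 - 3.87/100)^4 = 0.85396
SOC_final = 96.21 * 0.85396 = 82.16%

82.16%


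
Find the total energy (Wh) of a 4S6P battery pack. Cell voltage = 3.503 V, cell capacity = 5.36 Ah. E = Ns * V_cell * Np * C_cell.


E = Ns * Vcell * Np * Ccell = 4 * 3.503 * 6 * 5.36 = 450.6 Wh

450.6 Wh


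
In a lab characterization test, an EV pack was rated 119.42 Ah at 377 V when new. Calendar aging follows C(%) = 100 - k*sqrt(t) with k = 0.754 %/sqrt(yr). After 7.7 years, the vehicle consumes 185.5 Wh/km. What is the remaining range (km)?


Step 1: capacity retention = 100 - 0.754 * sqrt(7.7) = 100 - 0.754 * 2.7749 = 97.908%
Step 2: C_now = 119.42 * 97.908/100 = 116.92 Ah
Step 3: E_pack = V * C_now = 377 * 116.92 = 44079 Wh
Step 4: range = E_pack / consumption = 44079 / 185.5 = 237.6 km

237.6 km


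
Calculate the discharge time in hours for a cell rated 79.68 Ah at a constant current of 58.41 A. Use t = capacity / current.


Runtime = 79.68 Ah / 58.41 A = 1.364 hr

1.364 hr


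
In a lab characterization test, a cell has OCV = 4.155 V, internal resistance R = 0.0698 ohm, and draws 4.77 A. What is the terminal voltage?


V = OCV - I*R = 4.155 - 4.77 * 0.0698 = 3.822 V

3.822 V


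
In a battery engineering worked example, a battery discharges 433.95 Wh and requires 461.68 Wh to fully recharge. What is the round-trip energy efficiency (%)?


eta_e = E_dis / E_chg * 100 = 433.95 / 461.68 * 100 = 93.99%

93.99%


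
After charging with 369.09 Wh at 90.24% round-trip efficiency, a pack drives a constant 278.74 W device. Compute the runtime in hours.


Step 1: E_discharge = eta/100 * E_charge = 90.24/100 * 369.09 = 333.07 Wh
Step 2: t = E_discharge / P = 333.07 / 278.74 = 1.195 hr

1.195 hr


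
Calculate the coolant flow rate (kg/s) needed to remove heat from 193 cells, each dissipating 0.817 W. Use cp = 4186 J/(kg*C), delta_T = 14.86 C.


Q_total = 193 * 0.817 = 157.68 W
m_dot = Q_total / (cp * dT) = 157.68 / (4186 * 14.86) = 0.002535 kg/s

0.002535 kg/s


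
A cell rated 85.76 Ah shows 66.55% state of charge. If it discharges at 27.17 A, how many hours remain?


Step 1: remaining = SOC/100 * C_total = 66.55/100 * 85.76 = 57.073 Ah
Step 2: t = remaining / I = 57.073 / 27.17 = 2.101 hr

2.101 hr


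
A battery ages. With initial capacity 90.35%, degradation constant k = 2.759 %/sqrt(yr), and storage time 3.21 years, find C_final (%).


Step 1: sqrt(3.21 yr) = 1.7916
Step 2: drop = 2.759 * 1.7916 = 4.943
Step 3: C_final = 90.35 - 4.943 = 85.41%

85.41%


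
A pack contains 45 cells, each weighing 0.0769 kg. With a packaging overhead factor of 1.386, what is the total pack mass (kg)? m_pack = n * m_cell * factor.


m_pack = n * m_cell * overhead = 45 * 0.0769 * 1.386 = 4.796 kg

4.796 kg


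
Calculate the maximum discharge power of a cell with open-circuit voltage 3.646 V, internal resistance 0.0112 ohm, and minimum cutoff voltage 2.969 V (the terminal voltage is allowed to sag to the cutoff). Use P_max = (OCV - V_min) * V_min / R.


dV = OCV - V_min = 0.677 V (so I_max = dV / R)
P_max = dV * V_min / R = 0.677 * 2.969 / 0.0112 = 179.5 W

179.5 W


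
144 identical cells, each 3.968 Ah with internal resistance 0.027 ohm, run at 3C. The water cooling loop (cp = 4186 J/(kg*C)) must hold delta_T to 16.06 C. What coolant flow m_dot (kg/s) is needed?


Step 1: I = 3 * 3.968 = 11.904 A
Step 2: Q_cell = I^2 * R = 11.904^2 * 0.027 = 3.826 W
Step 3: Q_total = 144 * 3.826 = 550.94 W
Step 4: m_dot = Q_total / (cp * dT) = 550.94 / (4186 * 16.06) = 0.008195 kg/s

0.008195 kg/s


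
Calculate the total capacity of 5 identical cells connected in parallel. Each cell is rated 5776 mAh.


Convert: C_cell = 5776 mAh = 5.776 Ah
C_total = 5 * 5.776 = 28.88 Ah

28.88 Ah


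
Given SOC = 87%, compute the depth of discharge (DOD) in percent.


Complement of SOC: DOD = 100% - 87% = 13%

13%


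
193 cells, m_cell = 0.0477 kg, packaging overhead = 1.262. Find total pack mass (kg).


Cell mass sum = 193 * 0.0477 = 9.2061 kg
With overhead 1.262: m_pack = 9.2061 * 1.262 = 11.62 kg

11.62 kg


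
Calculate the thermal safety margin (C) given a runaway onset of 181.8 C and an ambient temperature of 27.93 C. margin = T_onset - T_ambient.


Safety margin = 181.8 C - 27.93 C = 153.87 C

153.87 C


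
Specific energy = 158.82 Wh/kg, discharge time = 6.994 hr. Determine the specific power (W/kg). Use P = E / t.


Specific power = 158.82 Wh/kg / 6.994 hr = 22.71 W/kg

22.71 W/kg


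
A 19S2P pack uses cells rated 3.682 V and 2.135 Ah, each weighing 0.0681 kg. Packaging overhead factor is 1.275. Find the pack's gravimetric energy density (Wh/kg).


Step 1: V_pack = 19 * 3.682 = 69.958 V
Step 2: C_pack = 2 * 2.135 = 4.27 Ah
Step 3: E_pack = V_pack * C_pack = 69.958 * 4.27 = 298.72 Wh
Step 4: m_pack = 19 * 2 * 0.0681 * 1.275 = 3.2994 kg
Step 5: ED = E_pack / m_pack = 298.72 / 3.2994 = 90.54 Wh/kg

90.54 Wh/kg


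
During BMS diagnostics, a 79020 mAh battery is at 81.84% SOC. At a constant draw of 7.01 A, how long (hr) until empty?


Convert: C_total = 79020 mAh = 79.02 Ah
Step 1: remaining = SOC/100 * C_total = 81.84/100 * 79.02 = 64.67 Ah
Step 2: t = remaining / I = 64.67 / 7.01 = 9.225 hr

9.225 hr


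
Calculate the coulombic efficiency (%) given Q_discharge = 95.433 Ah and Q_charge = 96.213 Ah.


eta_c = Q_dis / Q_chg * 100 = 95.433 / 96.213 * 100 = 99.19%

99.19%


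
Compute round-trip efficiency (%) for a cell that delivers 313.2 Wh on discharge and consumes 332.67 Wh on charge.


Round-trip efficiency = 313.2/332.67 * 100% = 94.15%

94.15%


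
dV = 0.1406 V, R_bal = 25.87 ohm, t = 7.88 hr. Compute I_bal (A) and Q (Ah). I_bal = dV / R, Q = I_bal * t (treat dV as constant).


I_bal = dV / R = 0.1406 / 25.87 = 0.0054349 A
Q = I_bal * t = 0.0054349 * 7.88 = 0.04283 Ah

I=0.0054349 A, Q=0.04283 Ah


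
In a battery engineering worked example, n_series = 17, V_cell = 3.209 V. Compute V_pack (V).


Series voltages add: 17 * 3.209 V = 54.553 V

54.553 V


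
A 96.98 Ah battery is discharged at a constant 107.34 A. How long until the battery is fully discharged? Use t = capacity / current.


Runtime = 96.98 Ah / 107.34 A = 0.9035 hr

0.9035 hr


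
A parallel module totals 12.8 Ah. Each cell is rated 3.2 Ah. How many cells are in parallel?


n = C_total / C_cell = 12.8 / 3.2 = 4

4


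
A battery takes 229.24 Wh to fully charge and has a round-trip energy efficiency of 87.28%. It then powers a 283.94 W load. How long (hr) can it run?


Step 1: E_discharge = eta/100 * E_charge = 87.28/100 * 229.24 = 200.08 Wh
Step 2: t = E_discharge / P = 200.08 / 283.94 = 0.7047 hr

0.7047 hr


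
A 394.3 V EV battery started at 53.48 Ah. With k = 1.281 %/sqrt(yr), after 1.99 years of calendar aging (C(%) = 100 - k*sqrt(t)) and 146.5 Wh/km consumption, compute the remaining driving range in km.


Step 1: capacity retention = 100 - 1.281 * sqrt(1.99) = 100 - 1.281 * 1.4107 = 98.193%
Step 2: C_now = 53.48 * 98.193/100 = 52.514 Ah
Step 3: E_pack = V * C_now = 394.3 * 52.514 = 20706 Wh
Step 4: range = E_pack / consumption = 20706 / 146.5 = 141.3 km

141.3 km


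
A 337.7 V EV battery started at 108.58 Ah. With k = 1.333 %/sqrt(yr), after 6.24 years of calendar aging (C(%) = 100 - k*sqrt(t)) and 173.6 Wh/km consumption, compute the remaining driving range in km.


Step 1: capacity retention = 100 - 1.333 * sqrt(6.24) = 100 - 1.333 * 2.498 = 96.67%
Step 2: C_now = 108.58 * 96.67/100 = 104.96 Ah
Step 3: E_pack = V * C_now = 337.7 * 104.96 = 35445 Wh
Step 4: range = E_pack / consumption = 35445 / 173.6 = 204.2 km

204.2 km


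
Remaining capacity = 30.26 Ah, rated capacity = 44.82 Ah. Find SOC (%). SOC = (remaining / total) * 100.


SOC = (remaining / total) * 100 = (30.26 / 44.82) * 100 = 67.51%

67.51%


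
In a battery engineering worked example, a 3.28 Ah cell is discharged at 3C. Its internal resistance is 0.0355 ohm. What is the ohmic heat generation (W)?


Step 1: I = C_rate * capacity = 3 * 3.28 = 9.84 A
Step 2: Q = I^2 * R = 9.84^2 * 0.0355 = 96.826 * 0.0355 = 3.437 W

3.437 W


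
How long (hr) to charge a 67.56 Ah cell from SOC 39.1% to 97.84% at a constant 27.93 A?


Step 1: dSOC = 97.84% - 39.1% = 58.74%
Step 2: delta_Ah = 67.56 * 58.74 / 100 = 39.685 Ah
Step 3: t = 39.685 / 27.93 = 1.421 hr

1.421 hr


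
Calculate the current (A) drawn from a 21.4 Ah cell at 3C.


I = C_rate * capacity = 3 * 21.4 = 64.2 A

64.2 A


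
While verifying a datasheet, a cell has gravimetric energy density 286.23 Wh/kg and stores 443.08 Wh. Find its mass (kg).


m = E / ED = 443.08 / 286.23 = 1.548 kg

1.548 kg


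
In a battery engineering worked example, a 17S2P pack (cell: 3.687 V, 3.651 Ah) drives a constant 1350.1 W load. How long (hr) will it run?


Step 1: E_pack = Ns * V_cell * Np * C_cell = 17 * 3.687 * 2 * 3.651 = 457.68 Wh
Step 2: t = E_pack / P = 457.68 / 1350.1 = 0.3390 hr

0.3390 hr


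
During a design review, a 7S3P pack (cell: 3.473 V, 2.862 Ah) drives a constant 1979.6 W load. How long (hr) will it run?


Step 1: E_pack = Ns * V_cell * Np * C_cell = 7 * 3.473 * 3 * 2.862 = 208.73 Wh
Step 2: t = E_pack / P = 208.73 / 1979.6 = 0.1054 hr

0.1054 hr


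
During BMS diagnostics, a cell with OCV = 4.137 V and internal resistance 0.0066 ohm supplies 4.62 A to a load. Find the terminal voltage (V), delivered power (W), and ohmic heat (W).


Step 1: V_terminal = OCV - I*R = 4.137 - 4.62 * 0.0066 = 4.1065 V
Step 2: P_out = V_terminal * I = 4.1065 * 4.62 = 18.97 W
Step 3: Q = I^2 * R = 4.62^2 * 0.0066 = 0.1409 W

V=4.1065 V, P=18.97 W, Q=0.1409 W


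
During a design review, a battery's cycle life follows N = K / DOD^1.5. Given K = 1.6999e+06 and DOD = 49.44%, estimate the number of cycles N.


DOD^1.5 = 347.63
N = K / DOD^1.5 = 1.6999e+06 / 347.63 = 4890

4890 cycles


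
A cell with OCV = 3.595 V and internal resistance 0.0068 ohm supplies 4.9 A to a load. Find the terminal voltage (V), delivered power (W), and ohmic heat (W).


Step 1: V_terminal = OCV - I*R = 3.595 - 4.9 * 0.0068 = 3.5617 V
Step 2: P_out = V_terminal * I = 3.5617 * 4.9 = 17.45 W
Step 3: Q = I^2 * R = 4.9^2 * 0.0068 = 0.1633 W

V=3.5617 V, P=17.45 W, Q=0.1633 W


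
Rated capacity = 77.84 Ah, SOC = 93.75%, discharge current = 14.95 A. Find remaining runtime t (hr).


Step 1: remaining = SOC/100 * C_total = 93.75/100 * 77.84 = 72.975 Ah
Step 2: t = remaining / I = 72.975 / 14.95 = 4.881 hr

4.881 hr


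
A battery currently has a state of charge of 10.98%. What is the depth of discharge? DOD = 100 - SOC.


DOD = 100 - SOC = 100 - 10.98 = 89.02%

89.02%


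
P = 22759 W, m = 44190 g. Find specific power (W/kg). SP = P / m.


Convert: m = 44190 g = 44.19 kg
SP = P / m = 22759 / 44.19 = 515.0 W/kg

515.0 W/kg


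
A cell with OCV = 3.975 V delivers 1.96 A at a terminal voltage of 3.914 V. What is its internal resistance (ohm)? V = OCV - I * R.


R = (OCV - V) / I = (3.975 - 3.914) / 1.96 = 0.03112 ohm

0.03112 ohm


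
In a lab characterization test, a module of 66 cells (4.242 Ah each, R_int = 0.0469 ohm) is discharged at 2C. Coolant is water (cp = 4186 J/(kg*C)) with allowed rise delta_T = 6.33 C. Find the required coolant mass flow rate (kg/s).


Step 1: I = 2 * 4.242 = 8.484 A
Step 2: Q_cell = I^2 * R = 8.484^2 * 0.0469 = 3.3758 W
Step 3: Q_total = 66 * 3.3758 = 222.8 W
Step 4: m_dot = Q_total / (cp * dT) = 222.8 / (4186 * 6.33) = 0.008408 kg/s

0.008408 kg/s


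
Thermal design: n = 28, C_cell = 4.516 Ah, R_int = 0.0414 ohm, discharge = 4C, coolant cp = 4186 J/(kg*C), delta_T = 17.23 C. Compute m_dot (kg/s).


Step 1: I = 4 * 4.516 = 18.064 A
Step 2: Q_cell = I^2 * R = 18.064^2 * 0.0414 = 13.509 W
Step 3: Q_total = 28 * 13.509 = 378.25 W
Step 4: m_dot = Q_total / (cp * dT) = 378.25 / (4186 * 17.23) = 0.005244 kg/s

0.005244 kg/s


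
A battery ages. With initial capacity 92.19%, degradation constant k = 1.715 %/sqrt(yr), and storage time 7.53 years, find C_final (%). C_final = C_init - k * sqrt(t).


sqrt(t) = sqrt(7.53) = 2.7441
C_final = 92.19 - 1.715 * 2.7441 = 87.48%

87.48%


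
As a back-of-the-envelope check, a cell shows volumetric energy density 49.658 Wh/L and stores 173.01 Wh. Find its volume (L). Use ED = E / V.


V = E / ED = 173.01 / 49.658 = 3.484 L

3.484 L


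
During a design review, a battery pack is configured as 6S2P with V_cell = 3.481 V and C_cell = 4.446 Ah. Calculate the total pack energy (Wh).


E = Ns * Vcell * Np * Ccell = 6 * 3.481 * 2 * 4.446 = 185.7 Wh

185.7 Wh


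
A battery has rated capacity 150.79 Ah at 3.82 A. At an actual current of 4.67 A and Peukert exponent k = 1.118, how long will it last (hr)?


t_rated = C / I_rated = 150.79 / 3.82 = 39.474 hr
(I_rated/I)^k = (0.81799)^1.118 = 0.79883
t = t_rated * (I_rated/I)^k = 39.474 * 0.79883 = 31.53 hr

31.53 hr


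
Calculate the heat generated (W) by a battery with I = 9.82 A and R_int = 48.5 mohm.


Convert: R = 48.5 mohm = 0.0485 ohm
I^2 = 96.432
Q = 96.432 * 0.0485 = 4.677 W

4.677 W


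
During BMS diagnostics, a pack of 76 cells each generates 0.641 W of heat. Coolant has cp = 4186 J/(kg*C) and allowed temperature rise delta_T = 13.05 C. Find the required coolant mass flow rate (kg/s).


Q_total = 76 * 0.641 = 48.716 W
m_dot = Q_total / (cp * dT) = 48.716 / (4186 * 13.05) = 8.918e-04 kg/s

8.918e-04 kg/s


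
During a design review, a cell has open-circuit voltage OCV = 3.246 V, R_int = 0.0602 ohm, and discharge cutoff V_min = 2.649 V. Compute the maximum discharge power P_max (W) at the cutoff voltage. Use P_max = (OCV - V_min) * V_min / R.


dV = OCV - V_min = 0.597 V (so I_max = dV / R)
P_max = dV * V_min / R = 0.597 * 2.649 / 0.0602 = 26.27 W

26.27 W


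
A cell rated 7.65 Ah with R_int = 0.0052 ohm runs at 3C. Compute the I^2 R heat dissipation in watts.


Step 1: I = C_rate * capacity = 3 * 7.65 = 22.95 A
Step 2: Q = I^2 * R = 22.95^2 * 0.0052 = 526.7 * 0.0052 = 2.739 W

2.739 W


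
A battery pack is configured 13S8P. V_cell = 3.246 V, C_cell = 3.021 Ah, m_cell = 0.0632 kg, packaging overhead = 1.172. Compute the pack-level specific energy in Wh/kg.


Step 1: V_pack = 13 * 3.246 = 42.198 V
Step 2: C_pack = 8 * 3.021 = 24.168 Ah
Step 3: E_pack = V_pack * C_pack = 42.198 * 24.168 = 1019.8 Wh
Step 4: m_pack = 13 * 8 * 0.0632 * 1.172 = 7.7033 kg
Step 5: ED = E_pack / m_pack = 1019.8 / 7.7033 = 132.4 Wh/kg

132.4 Wh/kg


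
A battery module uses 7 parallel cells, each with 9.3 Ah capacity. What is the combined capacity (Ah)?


Parallel capacities add: 7 * 9.3 Ah = 65.1 Ah

65.1 Ah


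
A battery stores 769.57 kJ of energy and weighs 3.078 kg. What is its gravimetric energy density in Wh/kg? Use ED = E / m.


Convert: E = 769.57 kJ = 213.77 Wh
ED = E / m = 213.77 / 3.078 = 69.45 Wh/kg

69.45 Wh/kg


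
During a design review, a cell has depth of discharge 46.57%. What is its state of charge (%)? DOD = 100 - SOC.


SOC = 100 - DOD = 100 - 46.57 = 53.43%

53.43%


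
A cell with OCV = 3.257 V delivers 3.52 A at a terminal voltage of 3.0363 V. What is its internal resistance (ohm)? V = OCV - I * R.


R = (OCV - V) / I = (3.257 - 3.0363) / 3.52 = 0.06270 ohm

0.06270 ohm


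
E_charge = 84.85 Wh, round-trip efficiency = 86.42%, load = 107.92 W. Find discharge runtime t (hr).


Step 1: E_discharge = eta/100 * E_charge = 86.42/100 * 84.85 = 73.327 Wh
Step 2: t = E_discharge / P = 73.327 / 107.92 = 0.6795 hr

0.6795 hr


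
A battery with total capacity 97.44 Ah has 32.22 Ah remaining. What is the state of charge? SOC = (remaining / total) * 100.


SOC = (remaining / total) * 100 = (32.22 / 97.44) * 100 = 33.07%

33.07%


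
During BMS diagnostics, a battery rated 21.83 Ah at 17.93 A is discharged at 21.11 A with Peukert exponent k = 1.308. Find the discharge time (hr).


Step 1: t_rated = C / I_rated = 21.83 / 17.93 = 1.2175 hr
Step 2: ratio = 17.93 / 21.11 = 0.84936
Step 3: ratio^k = 0.84936^1.308 = 0.8077
Step 4: t = t_rated * ratio^k = 1.2175 * 0.8077 = 0.9834 hr

0.9834 hr


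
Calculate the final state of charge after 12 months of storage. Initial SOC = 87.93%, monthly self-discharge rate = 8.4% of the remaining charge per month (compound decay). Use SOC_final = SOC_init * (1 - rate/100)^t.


Monthly retention factor = 1 - 8.4/100 = 0.916
Over 12 months: factor^12 = 0.34894
SOC_final = 87.93 * 0.34894 = 30.68%

30.68%


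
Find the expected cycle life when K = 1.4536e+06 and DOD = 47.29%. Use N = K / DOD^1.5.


DOD^1.5 = 325.2
N = K / DOD^1.5 = 1.4536e+06 / 325.2 = 4470

4470 cycles


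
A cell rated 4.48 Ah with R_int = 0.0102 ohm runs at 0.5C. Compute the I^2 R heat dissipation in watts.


Step 1: I = C_rate * capacity = 0.5 * 4.48 = 2.24 A
Step 2: Q = I^2 * R = 2.24^2 * 0.0102 = 5.0176 * 0.0102 = 0.05118 W

0.05118 W


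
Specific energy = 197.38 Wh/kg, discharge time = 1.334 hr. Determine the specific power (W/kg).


Specific power = 197.38 Wh/kg / 1.334 hr = 148.0 W/kg

148.0 W/kg


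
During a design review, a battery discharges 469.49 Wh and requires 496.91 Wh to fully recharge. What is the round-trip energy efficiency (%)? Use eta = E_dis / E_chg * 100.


eta_e = E_dis / E_chg * 100 = 469.49 / 496.91 * 100 = 94.48%

94.48%


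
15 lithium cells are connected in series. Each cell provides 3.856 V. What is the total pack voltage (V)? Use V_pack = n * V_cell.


Series voltages add: 15 * 3.856 V = 57.84 V

57.84 V


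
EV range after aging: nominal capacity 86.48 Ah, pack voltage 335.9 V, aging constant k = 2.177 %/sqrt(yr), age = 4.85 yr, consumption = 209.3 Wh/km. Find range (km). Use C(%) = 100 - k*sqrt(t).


Step 1: capacity retention = 100 - 2.177 * sqrt(4.85) = 100 - 2.177 * 2.2023 = 95.206%
Step 2: C_now = 86.48 * 95.206/100 = 82.334 Ah
Step 3: E_pack = V * C_now = 335.9 * 82.334 = 27656 Wh
Step 4: range = E_pack / consumption = 27656 / 209.3 = 132.1 km

132.1 km


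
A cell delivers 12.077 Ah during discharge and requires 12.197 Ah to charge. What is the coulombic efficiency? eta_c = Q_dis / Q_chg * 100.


Coulombic efficiency = 12.077/12.197 * 100% = 99.02%

99.02%


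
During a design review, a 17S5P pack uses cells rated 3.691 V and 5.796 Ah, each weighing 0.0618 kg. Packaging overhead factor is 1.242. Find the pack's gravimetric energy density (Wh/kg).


Step 1: V_pack = 17 * 3.691 = 62.747 V
Step 2: C_pack = 5 * 5.796 = 28.98 Ah
Step 3: E_pack = V_pack * C_pack = 62.747 * 28.98 = 1818.4 Wh
Step 4: m_pack = 17 * 5 * 0.0618 * 1.242 = 6.5242 kg
Step 5: ED = E_pack / m_pack = 1818.4 / 6.5242 = 278.7 Wh/kg

278.7 Wh/kg


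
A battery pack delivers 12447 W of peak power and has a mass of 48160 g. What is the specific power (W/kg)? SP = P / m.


Convert: m = 48160 g = 48.16 kg
Specific power = 12447 W / 48.16 kg = 258.5 W/kg

258.5 W/kg


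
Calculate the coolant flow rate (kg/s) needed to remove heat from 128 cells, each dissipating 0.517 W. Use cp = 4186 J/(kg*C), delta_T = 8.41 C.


Step 1: Total heat Q = 128 * 0.517 W = 66.176 W
Step 2: denom = cp * dT = 4186 * 8.41 = 35204
Step 3: m_dot = 66.176 / 35204 = 0.001880 kg/s

0.001880 kg/s


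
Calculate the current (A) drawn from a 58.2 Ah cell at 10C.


I = C_rate * capacity = 10 * 58.2 = 582 A

582 A


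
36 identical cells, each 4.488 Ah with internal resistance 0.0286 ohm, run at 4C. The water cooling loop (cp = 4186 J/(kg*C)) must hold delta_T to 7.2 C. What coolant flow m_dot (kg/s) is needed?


Step 1: I = 4 * 4.488 = 17.952 A
Step 2: Q_cell = I^2 * R = 17.952^2 * 0.0286 = 9.217 W
Step 3: Q_total = 36 * 9.217 = 331.81 W
Step 4: m_dot = Q_total / (cp * dT) = 331.81 / (4186 * 7.2) = 0.01101 kg/s

0.01101 kg/s


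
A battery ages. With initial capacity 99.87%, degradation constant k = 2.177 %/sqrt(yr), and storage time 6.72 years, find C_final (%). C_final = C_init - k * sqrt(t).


Step 1: sqrt(6.72 yr) = 2.5923
Step 2: drop = 2.177 * 2.5923 = 5.6434
Step 3: C_final = 99.87 - 5.6434 = 94.23%

94.23%


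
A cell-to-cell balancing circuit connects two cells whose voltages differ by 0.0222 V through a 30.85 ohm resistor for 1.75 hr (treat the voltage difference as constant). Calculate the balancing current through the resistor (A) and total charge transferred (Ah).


I_bal = dV / R = 0.0222 / 30.85 = 7.1961e-04 A
Q = I_bal * t = 7.1961e-04 * 1.75 = 0.001259 Ah

I=7.1961e-04 A, Q=0.001259 Ah


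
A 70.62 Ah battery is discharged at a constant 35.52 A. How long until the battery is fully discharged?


Runtime = 70.62 Ah / 35.52 A = 1.988 hr

1.988 hr


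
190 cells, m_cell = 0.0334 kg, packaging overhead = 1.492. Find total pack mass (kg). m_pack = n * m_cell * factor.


m_pack = n * m_cell * overhead = 190 * 0.0334 * 1.492 = 9.468 kg

9.468 kg


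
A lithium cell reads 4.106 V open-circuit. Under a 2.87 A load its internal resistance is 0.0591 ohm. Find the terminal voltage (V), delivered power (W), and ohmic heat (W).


Step 1: V_terminal = OCV - I*R = 4.106 - 2.87 * 0.0591 = 3.9364 V
Step 2: P_out = V_terminal * I = 3.9364 * 2.87 = 11.30 W
Step 3: Q = I^2 * R = 2.87^2 * 0.0591 = 0.4868 W

V=3.9364 V, P=11.30 W, Q=0.4868 W


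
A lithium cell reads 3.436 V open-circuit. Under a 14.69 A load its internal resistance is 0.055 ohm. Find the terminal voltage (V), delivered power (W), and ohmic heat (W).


Step 1: V_terminal = OCV - I*R = 3.436 - 14.69 * 0.055 = 2.6281 V
Step 2: P_out = V_terminal * I = 2.6281 * 14.69 = 38.61 W
Step 3: Q = I^2 * R = 14.69^2 * 0.055 = 11.87 W

V=2.6281 V, P=38.61 W, Q=11.87 W


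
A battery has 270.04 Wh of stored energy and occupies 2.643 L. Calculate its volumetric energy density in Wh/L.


Volumetric ED = 270.04 Wh / 2.643 L = 102.2 Wh/L

102.2 Wh/L


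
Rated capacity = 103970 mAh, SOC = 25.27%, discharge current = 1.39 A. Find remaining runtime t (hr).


Convert: C_total = 103970 mAh = 103.97 Ah
Step 1: remaining = SOC/100 * C_total = 25.27/100 * 103.97 = 26.273 Ah
Step 2: t = remaining / I = 26.273 / 1.39 = 18.90 hr

18.90 hr


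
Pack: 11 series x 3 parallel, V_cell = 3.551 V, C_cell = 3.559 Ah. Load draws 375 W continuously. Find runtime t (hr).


Step 1: E_pack = Ns * V_cell * Np * C_cell = 11 * 3.551 * 3 * 3.559 = 417.05 Wh
Step 2: t = E_pack / P = 417.05 / 375 = 1.112 hr

1.112 hr


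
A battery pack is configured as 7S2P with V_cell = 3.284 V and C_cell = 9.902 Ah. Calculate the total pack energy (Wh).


E = Ns * Vcell * Np * Ccell = 7 * 3.284 * 2 * 9.902 = 455.3 Wh

455.3 Wh


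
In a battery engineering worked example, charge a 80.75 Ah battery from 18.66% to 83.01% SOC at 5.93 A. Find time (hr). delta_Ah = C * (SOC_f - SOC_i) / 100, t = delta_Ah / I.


delta_Ah = 80.75 * (83.01 - 18.66) / 100 = 51.963 Ah
t = delta_Ah / I = 51.963 / 5.93 = 8.763 hr

8.763 hr


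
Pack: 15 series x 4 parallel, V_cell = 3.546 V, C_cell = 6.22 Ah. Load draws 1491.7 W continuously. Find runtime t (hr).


Step 1: E_pack = Ns * V_cell * Np * C_cell = 15 * 3.546 * 4 * 6.22 = 1323.4 Wh
Step 2: t = E_pack / P = 1323.4 / 1491.7 = 0.8872 hr

0.8872 hr


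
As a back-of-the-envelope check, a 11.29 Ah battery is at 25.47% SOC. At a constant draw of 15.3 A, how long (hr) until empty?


Step 1: remaining = SOC/100 * C_total = 25.47/100 * 11.29 = 2.8756 Ah
Step 2: t = remaining / I = 2.8756 / 15.3 = 0.1879 hr

0.1879 hr


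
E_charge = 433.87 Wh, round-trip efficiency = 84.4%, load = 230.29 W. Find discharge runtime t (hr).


Step 1: E_discharge = eta/100 * E_charge = 84.4/100 * 433.87 = 366.19 Wh
Step 2: t = E_discharge / P = 366.19 / 230.29 = 1.590 hr

1.590 hr


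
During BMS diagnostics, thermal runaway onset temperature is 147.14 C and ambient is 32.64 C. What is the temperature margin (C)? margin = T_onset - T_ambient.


margin = T_onset - T_ambient = 147.14 - 32.64 = 114.5 C

114.5 C


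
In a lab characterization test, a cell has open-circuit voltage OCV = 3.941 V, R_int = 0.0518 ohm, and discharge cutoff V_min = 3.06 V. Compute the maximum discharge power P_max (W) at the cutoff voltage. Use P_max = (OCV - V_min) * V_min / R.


P_max = (OCV - V_min) * V_min / R = (3.941 - 3.06) * 3.06 / 0.0518 = 0.881 * 3.06 / 0.0518 = 52.04 W

52.04 W


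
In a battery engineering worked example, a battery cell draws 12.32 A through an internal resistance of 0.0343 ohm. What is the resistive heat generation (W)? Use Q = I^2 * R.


I^2 = 151.78
Q = 151.78 * 0.0343 = 5.206 W

5.206 W


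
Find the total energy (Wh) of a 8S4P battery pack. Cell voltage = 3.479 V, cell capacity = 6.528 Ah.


V_pack = 8 * 3.479 = 27.832 V
C_pack = 4 * 6.528 = 26.112 Ah
E = V_pack * C_pack = 27.832 * 26.112 = 726.7 Wh

726.7 Wh


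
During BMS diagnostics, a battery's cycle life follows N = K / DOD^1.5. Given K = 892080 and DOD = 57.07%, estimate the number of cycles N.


Step 1: DOD^1.5 = 57.07^1.5 = 431.13
Step 2: N = 892080 / 431.13 = 2069 cycles

2069 cycles


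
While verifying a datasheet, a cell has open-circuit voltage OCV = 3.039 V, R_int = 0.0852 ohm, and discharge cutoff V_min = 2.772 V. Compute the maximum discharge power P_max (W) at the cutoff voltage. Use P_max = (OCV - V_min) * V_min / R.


P_max = (OCV - V_min) * V_min / R = (3.039 - 2.772) * 2.772 / 0.0852 = 0.267 * 2.772 / 0.0852 = 8.687 W

8.687 W


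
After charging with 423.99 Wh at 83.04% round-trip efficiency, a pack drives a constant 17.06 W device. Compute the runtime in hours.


Step 1: E_discharge = eta/100 * E_charge = 83.04/100 * 423.99 = 352.08 Wh
Step 2: t = E_discharge / P = 352.08 / 17.06 = 20.64 hr

20.64 hr


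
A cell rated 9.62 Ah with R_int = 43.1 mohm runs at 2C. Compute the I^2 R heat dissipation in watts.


Convert: R = 43.1 mohm = 0.0431 ohm
Step 1: I = C_rate * capacity = 2 * 9.62 = 19.24 A
Step 2: Q = I^2 * R = 19.24^2 * 0.0431 = 370.18 * 0.0431 = 15.95 W

15.95 W


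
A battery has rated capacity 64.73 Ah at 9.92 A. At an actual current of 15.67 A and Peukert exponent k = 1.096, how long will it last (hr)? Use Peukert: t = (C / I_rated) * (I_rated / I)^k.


t_rated = C / I_rated = 64.73 / 9.92 = 6.5252 hr
(I_rated/I)^k = (0.63306)^1.096 = 0.60588
t = t_rated * (I_rated/I)^k = 6.5252 * 0.60588 = 3.953 hr

3.953 hr


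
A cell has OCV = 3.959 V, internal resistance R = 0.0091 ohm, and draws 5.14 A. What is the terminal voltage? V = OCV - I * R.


V = OCV - I*R = 3.959 - 5.14 * 0.0091 = 3.912 V

3.912 V


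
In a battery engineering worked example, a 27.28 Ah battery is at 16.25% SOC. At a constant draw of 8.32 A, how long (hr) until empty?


Step 1: remaining = SOC/100 * C_total = 16.25/100 * 27.28 = 4.433 Ah
Step 2: t = remaining / I = 4.433 / 8.32 = 0.5328 hr

0.5328 hr


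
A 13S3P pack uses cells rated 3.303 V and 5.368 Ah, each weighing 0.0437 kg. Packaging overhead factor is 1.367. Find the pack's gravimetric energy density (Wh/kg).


Step 1: V_pack = 13 * 3.303 = 42.939 V
Step 2: C_pack = 3 * 5.368 = 16.104 Ah
Step 3: E_pack = V_pack * C_pack = 42.939 * 16.104 = 691.49 Wh
Step 4: m_pack = 13 * 3 * 0.0437 * 1.367 = 2.3298 kg
Step 5: ED = E_pack / m_pack = 691.49 / 2.3298 = 296.8 Wh/kg

296.8 Wh/kg
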